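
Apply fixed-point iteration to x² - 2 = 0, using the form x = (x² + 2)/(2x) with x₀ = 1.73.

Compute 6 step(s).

Equation: x² - 2 = 0
Fixed-point form: x = (x² + 2)/(2x)
x₀ = 1.73

x_1 = g(1.730000) = 1.443035
x_2 = g(1.443035) = 1.414501
x_3 = g(1.414501) = 1.414214
x_4 = g(1.414214) = 1.414214
x_5 = g(1.414214) = 1.414214
x_6 = g(1.414214) = 1.414214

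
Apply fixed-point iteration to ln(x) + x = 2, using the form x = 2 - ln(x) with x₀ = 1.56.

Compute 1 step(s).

Equation: ln(x) + x = 2
Fixed-point form: x = 2 - ln(x)
x₀ = 1.56

x_1 = g(1.560000) = 1.555314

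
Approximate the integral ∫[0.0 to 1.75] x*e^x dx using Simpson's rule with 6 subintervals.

f(x) = x*e^x
a = 0.0, b = 1.75, n = 6
h = (b - a)/n = 0.291667

Simpson's rule: (h/3)[f(x₀) + 4f(x₁) + 2f(x₂) + ... + f(xₙ)]

x_0 = 0.0000, f(x_0) = 0.000000, coefficient = 1
x_1 = 0.2917, f(x_1) = 0.390442, coefficient = 4
x_2 = 0.5833, f(x_2) = 1.045334, coefficient = 2
x_3 = 0.8750, f(x_3) = 2.099016, coefficient = 4
x_4 = 1.1667, f(x_4) = 3.746482, coefficient = 2
x_5 = 1.4583, f(x_5) = 6.269067, coefficient = 4
x_6 = 1.7500, f(x_6) = 10.070555, coefficient = 1

I ≈ (0.291667/3) × 54.688286 = 5.316917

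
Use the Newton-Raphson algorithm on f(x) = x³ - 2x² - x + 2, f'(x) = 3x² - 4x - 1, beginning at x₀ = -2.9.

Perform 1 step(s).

f(x) = x³ - 2x² - x + 2
f'(x) = 3x² - 4x - 1
x₀ = -2.9

Newton-Raphson formula: x_{n+1} = x_n - f(x_n)/f'(x_n)

Iteration 1:
  f(-2.900000) = -36.309000
  f'(-2.900000) = 35.830000
  x_1 = -2.900000 - (-36.309000)/35.830000 = -1.886631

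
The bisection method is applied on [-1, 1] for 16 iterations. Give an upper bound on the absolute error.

Bisection error bound: |error| ≤ (b-a)/2^n
|error| ≤ (1 - (-1))/2^16 = 2/2^16
|error| ≤ 0.0000305176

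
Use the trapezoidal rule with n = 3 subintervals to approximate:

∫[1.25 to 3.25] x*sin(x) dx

f(x) = x*sin(x)
a = 1.25, b = 3.25, n = 3
h = (b - a)/n = 0.666667

Trapezoidal rule: (h/2)[f(x₀) + 2f(x₁) + 2f(x₂) + ... + f(xₙ)]

x_0 = 1.2500, f(x_0) = 1.186231, coefficient = 1
x_1 = 1.9167, f(x_1) = 1.803163, coefficient = 2
x_2 = 2.5833, f(x_2) = 1.368419, coefficient = 2
x_3 = 3.2500, f(x_3) = -0.351634, coefficient = 1

I ≈ (0.666667/2) × 7.177761 = 2.392587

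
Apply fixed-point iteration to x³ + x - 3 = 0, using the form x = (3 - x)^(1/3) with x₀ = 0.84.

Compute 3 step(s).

Equation: x³ + x - 3 = 0
Fixed-point form: x = (3 - x)^(1/3)
x₀ = 0.84

x_1 = g(0.840000) = 1.292661
x_2 = g(1.292661) = 1.195198
x_3 = g(1.195198) = 1.217521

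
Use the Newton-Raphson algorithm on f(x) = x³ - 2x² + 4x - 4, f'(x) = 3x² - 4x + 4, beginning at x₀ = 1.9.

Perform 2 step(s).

f(x) = x³ - 2x² + 4x - 4
f'(x) = 3x² - 4x + 4
x₀ = 1.9

Newton-Raphson formula: x_{n+1} = x_n - f(x_n)/f'(x_n)

Iteration 1:
  f(1.900000) = 3.239000
  f'(1.900000) = 7.230000
  x_1 = 1.900000 - 3.239000/7.230000 = 1.452006
Iteration 2:
  f(1.452006) = 0.652674
  f'(1.452006) = 4.516938
  x_2 = 1.452006 - 0.652674/4.516938 = 1.307511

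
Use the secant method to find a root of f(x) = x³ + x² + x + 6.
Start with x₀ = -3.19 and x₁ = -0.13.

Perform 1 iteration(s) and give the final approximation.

f(x) = x³ + x² + x + 6
x₀ = -3.19, x₁ = -0.13

Secant formula: x_{n+1} = x_n - f(x_n)(x_n - x_{n-1})/(f(x_n) - f(x_{n-1}))

Iteration 1:
  f(-3.190000) = -19.475659
  f(-0.130000) = 5.884703
  x_2 = -0.130000 - 5.884703×(-0.130000 - (-3.190000))/(5.884703 - (-19.475659))
       = -0.840053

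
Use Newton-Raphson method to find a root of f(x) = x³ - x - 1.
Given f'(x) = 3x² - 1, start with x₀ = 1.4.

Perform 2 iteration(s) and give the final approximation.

f(x) = x³ - x - 1
f'(x) = 3x² - 1
x₀ = 1.4

Newton-Raphson formula: x_{n+1} = x_n - f(x_n)/f'(x_n)

Iteration 1:
  f(1.400000) = 0.344000
  f'(1.400000) = 4.880000
  x_1 = 1.400000 - 0.344000/4.880000 = 1.329508
Iteration 2:
  f(1.329508) = 0.020520
  f'(1.329508) = 4.302776
  x_2 = 1.329508 - 0.020520/4.302776 = 1.324739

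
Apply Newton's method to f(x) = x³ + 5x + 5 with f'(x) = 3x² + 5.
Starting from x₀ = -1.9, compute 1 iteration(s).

f(x) = x³ + 5x + 5
f'(x) = 3x² + 5
x₀ = -1.9

Newton-Raphson formula: x_{n+1} = x_n - f(x_n)/f'(x_n)

Iteration 1:
  f(-1.900000) = -11.359000
  f'(-1.900000) = 15.830000
  x_1 = -1.900000 - (-11.359000)/15.830000 = -1.182438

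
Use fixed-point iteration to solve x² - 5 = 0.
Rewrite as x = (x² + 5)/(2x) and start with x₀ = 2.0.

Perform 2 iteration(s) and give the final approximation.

Equation: x² - 5 = 0
Fixed-point form: x = (x² + 5)/(2x)
x₀ = 2.0

x_1 = g(2.000000) = 2.250000
x_2 = g(2.250000) = 2.236111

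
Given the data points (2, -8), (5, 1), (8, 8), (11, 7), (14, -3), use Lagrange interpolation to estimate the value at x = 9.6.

Lagrange interpolation formula:
P(x) = Σ yᵢ × Lᵢ(x)
where Lᵢ(x) = Π_{j≠i} (x - xⱼ)/(xᵢ - xⱼ)

L_0(9.6) = (9.6 - 5)/(2 - 5) × (9.6 - 8)/(2 - 8) × (9.6 - 11)/(2 - 11) × (9.6 - 14)/(2 - 14) = 0.023322
L_1(9.6) = (9.6 - 2)/(5 - 2) × (9.6 - 8)/(5 - 8) × (9.6 - 11)/(5 - 11) × (9.6 - 14)/(5 - 14) = -0.154127
L_2(9.6) = (9.6 - 2)/(8 - 2) × (9.6 - 5)/(8 - 5) × (9.6 - 11)/(8 - 11) × (9.6 - 14)/(8 - 14) = 0.664672
L_3(9.6) = (9.6 - 2)/(11 - 2) × (9.6 - 5)/(11 - 5) × (9.6 - 8)/(11 - 8) × (9.6 - 14)/(11 - 14) = 0.506416
L_4(9.6) = (9.6 - 2)/(14 - 2) × (9.6 - 5)/(14 - 5) × (9.6 - 8)/(14 - 8) × (9.6 - 11)/(14 - 11) = -0.040283

P(9.6) = (-8)×L_0(9.6) + 1×L_1(9.6) + 8×L_2(9.6) + 7×L_3(9.6) + (-3)×L_4(9.6)
P(9.6) = 8.642436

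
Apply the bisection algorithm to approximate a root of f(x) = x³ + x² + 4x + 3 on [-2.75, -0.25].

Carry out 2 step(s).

f(x) = x³ + x² + 4x + 3
Initial interval: [-2.75, -0.25]

Iteration 1:
  c_1 = (-2.750000 + (-0.250000))/2 = -1.500000
  f(c_1) = f(-1.500000) = -4.125000
  f(a) × f(c) ≥ 0, new interval: [-1.500000, -0.250000]
Iteration 2:
  c_2 = (-1.500000 + (-0.250000))/2 = -0.875000
  f(c_2) = f(-0.875000) = -0.404297
  f(a) × f(c) ≥ 0, new interval: [-0.875000, -0.250000]

After 2 iteration(s), the approximation is c_2 = -0.875000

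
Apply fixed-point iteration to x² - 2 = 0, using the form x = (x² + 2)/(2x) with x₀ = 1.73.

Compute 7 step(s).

Equation: x² - 2 = 0
Fixed-point form: x = (x² + 2)/(2x)
x₀ = 1.73

x_1 = g(1.730000) = 1.443035
x_2 = g(1.443035) = 1.414501
x_3 = g(1.414501) = 1.414214
x_4 = g(1.414214) = 1.414214
x_5 = g(1.414214) = 1.414214
x_6 = g(1.414214) = 1.414214
x_7 = g(1.414214) = 1.414214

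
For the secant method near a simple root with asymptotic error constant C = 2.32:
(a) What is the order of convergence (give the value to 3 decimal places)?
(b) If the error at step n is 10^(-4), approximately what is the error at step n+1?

(a) Secant method has superlinear convergence with order φ = (1+√5)/2 ≈ 1.618.
    This means |e_{n+1}| ≈ C|e_n|^1.618.

(b) With |e_n| = 10^(-4) and C = 2.32:
    |e_{n+1}| ≈ 2.32 × (10^(-4))^1.618 = 2.32 × 10^(-6.47)

(a) ≈ 1.618 (golden ratio); (b) |e_{n+1}| ≈ 7.823e-07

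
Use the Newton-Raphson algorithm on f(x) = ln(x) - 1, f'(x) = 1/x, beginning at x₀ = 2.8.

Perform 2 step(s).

f(x) = ln(x) - 1
f'(x) = 1/x
x₀ = 2.8

Newton-Raphson formula: x_{n+1} = x_n - f(x_n)/f'(x_n)

Iteration 1:
  f(2.800000) = 0.029619
  f'(2.800000) = 0.357143
  x_1 = 2.800000 - 0.029619/0.357143 = 2.717066
Iteration 2:
  f(2.717066) = -0.000448
  f'(2.717066) = 0.368044
  x_2 = 2.717066 - (-0.000448)/0.368044 = 2.718282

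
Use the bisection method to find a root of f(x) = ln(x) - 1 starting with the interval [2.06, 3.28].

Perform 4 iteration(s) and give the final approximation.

f(x) = ln(x) - 1
Initial interval: [2.06, 3.28]

Iteration 1:
  c_1 = (2.060000 + 3.280000)/2 = 2.670000
  f(c_1) = f(2.670000) = -0.017922
  f(a) × f(c) ≥ 0, new interval: [2.670000, 3.280000]
Iteration 2:
  c_2 = (2.670000 + 3.280000)/2 = 2.975000
  f(c_2) = f(2.975000) = 0.090244
  f(a) × f(c) < 0, new interval: [2.670000, 2.975000]
Iteration 3:
  c_3 = (2.670000 + 2.975000)/2 = 2.822500
  f(c_3) = f(2.822500) = 0.037623
  f(a) × f(c) < 0, new interval: [2.670000, 2.822500]
Iteration 4:
  c_4 = (2.670000 + 2.822500)/2 = 2.746250
  f(c_4) = f(2.746250) = 0.010236
  f(a) × f(c) < 0, new interval: [2.670000, 2.746250]

After 4 iteration(s), the approximation is c_4 = 2.746250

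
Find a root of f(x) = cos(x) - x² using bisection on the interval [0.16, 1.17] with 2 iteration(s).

f(x) = cos(x) - x²
Initial interval: [0.16, 1.17]

Iteration 1:
  c_1 = (0.160000 + 1.170000)/2 = 0.665000
  f(c_1) = f(0.665000) = 0.344692
  f(a) × f(c) ≥ 0, new interval: [0.665000, 1.170000]
Iteration 2:
  c_2 = (0.665000 + 1.170000)/2 = 0.917500
  f(c_2) = f(0.917500) = -0.233999
  f(a) × f(c) < 0, new interval: [0.665000, 0.917500]

After 2 iteration(s), the approximation is c_2 = 0.917500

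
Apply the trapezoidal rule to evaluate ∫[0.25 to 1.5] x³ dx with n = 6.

f(x) = x³
a = 0.25, b = 1.5, n = 6
h = (b - a)/n = 0.208333

Trapezoidal rule: (h/2)[f(x₀) + 2f(x₁) + 2f(x₂) + ... + f(xₙ)]

x_0 = 0.2500, f(x_0) = 0.015625, coefficient = 1
x_1 = 0.4583, f(x_1) = 0.096282, coefficient = 2
x_2 = 0.6667, f(x_2) = 0.296296, coefficient = 2
x_3 = 0.8750, f(x_3) = 0.669922, coefficient = 2
x_4 = 1.0833, f(x_4) = 1.271412, coefficient = 2
x_5 = 1.2917, f(x_5) = 2.155020, coefficient = 2
x_6 = 1.5000, f(x_6) = 3.375000, coefficient = 1

I ≈ (0.208333/2) × 12.368490 = 1.288384
Exact value: 1.264648
Error: 0.023736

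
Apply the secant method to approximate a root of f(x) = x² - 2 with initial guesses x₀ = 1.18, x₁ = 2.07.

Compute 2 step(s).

f(x) = x² - 2
x₀ = 1.18, x₁ = 2.07

Secant formula: x_{n+1} = x_n - f(x_n)(x_n - x_{n-1})/(f(x_n) - f(x_{n-1}))

Iteration 1:
  f(1.180000) = -0.607600
  f(2.070000) = 2.284900
  x_2 = 2.070000 - 2.284900×(2.070000 - 1.180000)/(2.284900 - (-0.607600))
       = 1.366954
Iteration 2:
  f(2.070000) = 2.284900
  f(1.366954) = -0.131437
  x_3 = 1.366954 - (-0.131437)×(1.366954 - 2.070000)/(-0.131437 - 2.284900)
       = 1.405196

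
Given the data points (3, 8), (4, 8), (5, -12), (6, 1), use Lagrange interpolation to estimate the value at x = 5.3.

Lagrange interpolation formula:
P(x) = Σ yᵢ × Lᵢ(x)
where Lᵢ(x) = Π_{j≠i} (x - xⱼ)/(xᵢ - xⱼ)

L_0(5.3) = (5.3 - 4)/(3 - 4) × (5.3 - 5)/(3 - 5) × (5.3 - 6)/(3 - 6) = 0.045500
L_1(5.3) = (5.3 - 3)/(4 - 3) × (5.3 - 5)/(4 - 5) × (5.3 - 6)/(4 - 6) = -0.241500
L_2(5.3) = (5.3 - 3)/(5 - 3) × (5.3 - 4)/(5 - 4) × (5.3 - 6)/(5 - 6) = 1.046500
L_3(5.3) = (5.3 - 3)/(6 - 3) × (5.3 - 4)/(6 - 4) × (5.3 - 5)/(6 - 5) = 0.149500

P(5.3) = 8×L_0(5.3) + 8×L_1(5.3) + (-12)×L_2(5.3) + 1×L_3(5.3)
P(5.3) = -13.976500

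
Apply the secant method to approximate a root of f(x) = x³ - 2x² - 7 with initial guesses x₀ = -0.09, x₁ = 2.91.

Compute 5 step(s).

f(x) = x³ - 2x² - 7
x₀ = -0.09, x₁ = 2.91

Secant formula: x_{n+1} = x_n - f(x_n)(x_n - x_{n-1})/(f(x_n) - f(x_{n-1}))

Iteration 1:
  f(-0.090000) = -7.016929
  f(2.910000) = 0.705971
  x_2 = 2.910000 - 0.705971×(2.910000 - (-0.090000))/(0.705971 - (-7.016929))
       = 2.635762
Iteration 2:
  f(2.910000) = 0.705971
  f(2.635762) = -2.583208
  x_3 = 2.635762 - (-2.583208)×(2.635762 - 2.910000)/(-2.583208 - 0.705971)
       = 2.851139
Iteration 3:
  f(2.635762) = -2.583208
  f(2.851139) = -0.081095
  x_4 = 2.851139 - (-0.081095)×(2.851139 - 2.635762)/(-0.081095 - (-2.583208))
       = 2.858120
Iteration 4:
  f(2.851139) = -0.081095
  f(2.858120) = 0.009849
  x_5 = 2.858120 - 0.009849×(2.858120 - 2.851139)/(0.009849 - (-0.081095))
       = 2.857364
Iteration 5:
  f(2.858120) = 0.009849
  f(2.857364) = -0.000031
  x_6 = 2.857364 - (-0.000031)×(2.857364 - 2.858120)/(-0.000031 - 0.009849)
       = 2.857366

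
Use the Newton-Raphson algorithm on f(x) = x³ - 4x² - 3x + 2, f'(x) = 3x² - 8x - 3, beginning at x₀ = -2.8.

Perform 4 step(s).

f(x) = x³ - 4x² - 3x + 2
f'(x) = 3x² - 8x - 3
x₀ = -2.8

Newton-Raphson formula: x_{n+1} = x_n - f(x_n)/f'(x_n)

Iteration 1:
  f(-2.800000) = -42.912000
  f'(-2.800000) = 42.920000
  x_1 = -2.800000 - (-42.912000)/42.920000 = -1.800186
Iteration 2:
  f(-1.800186) = -11.395937
  f'(-1.800186) = 21.123504
  x_2 = -1.800186 - (-11.395937)/21.123504 = -1.260696
Iteration 3:
  f(-1.260696) = -2.579017
  f'(-1.260696) = 11.853624
  x_3 = -1.260696 - (-2.579017)/11.853624 = -1.043124
Iteration 4:
  f(-1.043124) = -0.358086
  f'(-1.043124) = 8.609308
  x_4 = -1.043124 - (-0.358086)/8.609308 = -1.001531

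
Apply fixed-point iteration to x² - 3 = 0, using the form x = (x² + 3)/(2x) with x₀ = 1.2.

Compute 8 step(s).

Equation: x² - 3 = 0
Fixed-point form: x = (x² + 3)/(2x)
x₀ = 1.2

x_1 = g(1.200000) = 1.850000
x_2 = g(1.850000) = 1.735811
x_3 = g(1.735811) = 1.732055
x_4 = g(1.732055) = 1.732051
x_5 = g(1.732051) = 1.732051
x_6 = g(1.732051) = 1.732051
x_7 = g(1.732051) = 1.732051
x_8 = g(1.732051) = 1.732051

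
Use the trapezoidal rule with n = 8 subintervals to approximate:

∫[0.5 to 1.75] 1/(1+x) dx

f(x) = 1/(1+x)
a = 0.5, b = 1.75, n = 8
h = (b - a)/n = 0.156250

Trapezoidal rule: (h/2)[f(x₀) + 2f(x₁) + 2f(x₂) + ... + f(xₙ)]

x_0 = 0.5000, f(x_0) = 0.666667, coefficient = 1
x_1 = 0.6562, f(x_1) = 0.603774, coefficient = 2
x_2 = 0.8125, f(x_2) = 0.551724, coefficient = 2
x_3 = 0.9688, f(x_3) = 0.507937, coefficient = 2
x_4 = 1.1250, f(x_4) = 0.470588, coefficient = 2
x_5 = 1.2812, f(x_5) = 0.438356, coefficient = 2
x_6 = 1.4375, f(x_6) = 0.410256, coefficient = 2
x_7 = 1.5938, f(x_7) = 0.385542, coefficient = 2
x_8 = 1.7500, f(x_8) = 0.363636, coefficient = 1

I ≈ (0.156250/2) × 7.766657 = 0.606770
Exact value: 0.606136
Error: 0.000634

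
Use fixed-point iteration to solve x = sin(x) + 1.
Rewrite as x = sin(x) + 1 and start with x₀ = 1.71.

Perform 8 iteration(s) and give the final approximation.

Equation: x = sin(x) + 1
Fixed-point form: x = sin(x) + 1
x₀ = 1.71

x_1 = g(1.710000) = 1.990327
x_2 = g(1.990327) = 1.913280
x_3 = g(1.913280) = 1.941923
x_4 = g(1.941923) = 1.931919
x_5 = g(1.931919) = 1.935501
x_6 = g(1.935501) = 1.934229
x_7 = g(1.934229) = 1.934682
x_8 = g(1.934682) = 1.934521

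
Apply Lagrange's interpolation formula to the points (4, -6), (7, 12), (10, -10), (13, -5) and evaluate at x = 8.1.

Lagrange interpolation formula:
P(x) = Σ yᵢ × Lᵢ(x)
where Lᵢ(x) = Π_{j≠i} (x - xⱼ)/(xᵢ - xⱼ)

L_0(8.1) = (8.1 - 7)/(4 - 7) × (8.1 - 10)/(4 - 10) × (8.1 - 13)/(4 - 13) = -0.063216
L_1(8.1) = (8.1 - 4)/(7 - 4) × (8.1 - 10)/(7 - 10) × (8.1 - 13)/(7 - 13) = 0.706870
L_2(8.1) = (8.1 - 4)/(10 - 4) × (8.1 - 7)/(10 - 7) × (8.1 - 13)/(10 - 13) = 0.409241
L_3(8.1) = (8.1 - 4)/(13 - 4) × (8.1 - 7)/(13 - 7) × (8.1 - 10)/(13 - 10) = -0.052895

P(8.1) = (-6)×L_0(8.1) + 12×L_1(8.1) + (-10)×L_2(8.1) + (-5)×L_3(8.1)
P(8.1) = 5.033809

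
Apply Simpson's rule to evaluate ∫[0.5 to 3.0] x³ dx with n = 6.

f(x) = x³
a = 0.5, b = 3.0, n = 6
h = (b - a)/n = 0.416667

Simpson's rule: (h/3)[f(x₀) + 4f(x₁) + 2f(x₂) + ... + f(xₙ)]

x_0 = 0.5000, f(x_0) = 0.125000, coefficient = 1
x_1 = 0.9167, f(x_1) = 0.770255, coefficient = 4
x_2 = 1.3333, f(x_2) = 2.370370, coefficient = 2
x_3 = 1.7500, f(x_3) = 5.359375, coefficient = 4
x_4 = 2.1667, f(x_4) = 10.171296, coefficient = 2
x_5 = 2.5833, f(x_5) = 17.240162, coefficient = 4
x_6 = 3.0000, f(x_6) = 27.000000, coefficient = 1

I ≈ (0.416667/3) × 145.687500 = 20.234375
Exact value: 20.234375
Error: 0.000000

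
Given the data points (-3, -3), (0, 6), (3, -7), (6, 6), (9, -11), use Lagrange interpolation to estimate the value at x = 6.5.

Lagrange interpolation formula:
P(x) = Σ yᵢ × Lᵢ(x)
where Lᵢ(x) = Π_{j≠i} (x - xⱼ)/(xᵢ - xⱼ)

L_0(6.5) = (6.5 - 0)/(-3 - 0) × (6.5 - 3)/(-3 - 3) × (6.5 - 6)/(-3 - 6) × (6.5 - 9)/(-3 - 9) = -0.014628
L_1(6.5) = (6.5 - (-3))/(0 - (-3)) × (6.5 - 3)/(0 - 3) × (6.5 - 6)/(0 - 6) × (6.5 - 9)/(0 - 9) = 0.085520
L_2(6.5) = (6.5 - (-3))/(3 - (-3)) × (6.5 - 0)/(3 - 0) × (6.5 - 6)/(3 - 6) × (6.5 - 9)/(3 - 9) = -0.238233
L_3(6.5) = (6.5 - (-3))/(6 - (-3)) × (6.5 - 0)/(6 - 0) × (6.5 - 3)/(6 - 3) × (6.5 - 9)/(6 - 9) = 1.111754
L_4(6.5) = (6.5 - (-3))/(9 - (-3)) × (6.5 - 0)/(9 - 0) × (6.5 - 3)/(9 - 3) × (6.5 - 6)/(9 - 6) = 0.055588

P(6.5) = (-3)×L_0(6.5) + 6×L_1(6.5) + (-7)×L_2(6.5) + 6×L_3(6.5) + (-11)×L_4(6.5)
P(6.5) = 8.283693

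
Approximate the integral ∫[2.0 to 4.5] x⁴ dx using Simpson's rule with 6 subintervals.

f(x) = x⁴
a = 2.0, b = 4.5, n = 6
h = (b - a)/n = 0.416667

Simpson's rule: (h/3)[f(x₀) + 4f(x₁) + 2f(x₂) + ... + f(xₙ)]

x_0 = 2.0000, f(x_0) = 16.000000, coefficient = 1
x_1 = 2.4167, f(x_1) = 34.108845, coefficient = 4
x_2 = 2.8333, f(x_2) = 64.445216, coefficient = 2
x_3 = 3.2500, f(x_3) = 111.566406, coefficient = 4
x_4 = 3.6667, f(x_4) = 180.753086, coefficient = 2
x_5 = 4.0833, f(x_5) = 278.009307, coefficient = 4
x_6 = 4.5000, f(x_6) = 410.062500, coefficient = 1

I ≈ (0.416667/3) × 2611.197338 = 362.666297
Exact value: 362.656250
Error: 0.010047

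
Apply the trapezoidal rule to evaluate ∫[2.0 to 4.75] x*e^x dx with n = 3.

f(x) = x*e^x
a = 2.0, b = 4.75, n = 3
h = (b - a)/n = 0.916667

Trapezoidal rule: (h/2)[f(x₀) + 2f(x₁) + 2f(x₂) + ... + f(xₙ)]

x_0 = 2.0000, f(x_0) = 14.778112, coefficient = 1
x_1 = 2.9167, f(x_1) = 53.898793, coefficient = 2
x_2 = 3.8333, f(x_2) = 177.162622, coefficient = 2
x_3 = 4.7500, f(x_3) = 549.025352, coefficient = 1

I ≈ (0.916667/2) × 1025.926293 = 470.216218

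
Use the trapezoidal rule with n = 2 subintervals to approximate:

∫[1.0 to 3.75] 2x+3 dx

f(x) = 2x+3
a = 1.0, b = 3.75, n = 2
h = (b - a)/n = 1.375000

Trapezoidal rule: (h/2)[f(x₀) + 2f(x₁) + 2f(x₂) + ... + f(xₙ)]

x_0 = 1.0000, f(x_0) = 5.000000, coefficient = 1
x_1 = 2.3750, f(x_1) = 7.750000, coefficient = 2
x_2 = 3.7500, f(x_2) = 10.500000, coefficient = 1

I ≈ (1.375000/2) × 31.000000 = 21.312500
Exact value: 21.312500
Error: 0.000000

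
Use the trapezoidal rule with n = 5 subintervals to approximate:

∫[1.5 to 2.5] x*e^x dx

f(x) = x*e^x
a = 1.5, b = 2.5, n = 5
h = (b - a)/n = 0.200000

Trapezoidal rule: (h/2)[f(x₀) + 2f(x₁) + 2f(x₂) + ... + f(xₙ)]

x_0 = 1.5000, f(x_0) = 6.722534, coefficient = 1
x_1 = 1.7000, f(x_1) = 9.305711, coefficient = 2
x_2 = 1.9000, f(x_2) = 12.703199, coefficient = 2
x_3 = 2.1000, f(x_3) = 17.148957, coefficient = 2
x_4 = 2.3000, f(x_4) = 22.940620, coefficient = 2
x_5 = 2.5000, f(x_5) = 30.456235, coefficient = 1

I ≈ (0.200000/2) × 161.375741 = 16.137574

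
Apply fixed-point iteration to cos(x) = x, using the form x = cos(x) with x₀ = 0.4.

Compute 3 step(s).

Equation: cos(x) = x
Fixed-point form: x = cos(x)
x₀ = 0.4

x_1 = g(0.400000) = 0.921061
x_2 = g(0.921061) = 0.604976
x_3 = g(0.604976) = 0.822516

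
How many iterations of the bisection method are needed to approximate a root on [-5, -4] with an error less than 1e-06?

We need (b-a)/2^n ≤ 1e-06
(-4 - (-5))/2^n ≤ 1e-06
1/2^n ≤ 1e-06
2^n ≥ 1000000
n ≥ log₂(1000000) = 19.93
n ≥ 20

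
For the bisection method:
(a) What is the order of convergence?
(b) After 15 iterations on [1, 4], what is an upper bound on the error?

(a) Bisection has linear (order 1) convergence; the error is halved each step.

(b) Error bound = (b-a)/2^n = (4 - 1)/2^{15}
    = 3/2^{15}

(a) 1 (linear); (b) error ≤ 9.16e-05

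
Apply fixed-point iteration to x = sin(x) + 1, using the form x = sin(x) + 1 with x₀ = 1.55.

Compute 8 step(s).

Equation: x = sin(x) + 1
Fixed-point form: x = sin(x) + 1
x₀ = 1.55

x_1 = g(1.550000) = 1.999784
x_2 = g(1.999784) = 1.909387
x_3 = g(1.909387) = 1.943224
x_4 = g(1.943224) = 1.931447
x_5 = g(1.931447) = 1.935667
x_6 = g(1.935667) = 1.934170
x_7 = g(1.934170) = 1.934703
x_8 = g(1.934703) = 1.934513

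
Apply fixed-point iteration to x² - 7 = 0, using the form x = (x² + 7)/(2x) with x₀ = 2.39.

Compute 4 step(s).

Equation: x² - 7 = 0
Fixed-point form: x = (x² + 7)/(2x)
x₀ = 2.39

x_1 = g(2.390000) = 2.659435
x_2 = g(2.659435) = 2.645787
x_3 = g(2.645787) = 2.645751
x_4 = g(2.645751) = 2.645751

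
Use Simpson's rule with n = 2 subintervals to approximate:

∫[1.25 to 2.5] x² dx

f(x) = x²
a = 1.25, b = 2.5, n = 2
h = (b - a)/n = 0.625000

Simpson's rule: (h/3)[f(x₀) + 4f(x₁) + 2f(x₂) + ... + f(xₙ)]

x_0 = 1.2500, f(x_0) = 1.562500, coefficient = 1
x_1 = 1.8750, f(x_1) = 3.515625, coefficient = 4
x_2 = 2.5000, f(x_2) = 6.250000, coefficient = 1

I ≈ (0.625000/3) × 21.875000 = 4.557292
Exact value: 4.557292
Error: 0.000000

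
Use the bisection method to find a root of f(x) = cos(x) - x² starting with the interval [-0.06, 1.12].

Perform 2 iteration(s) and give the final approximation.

f(x) = cos(x) - x²
Initial interval: [-0.06, 1.12]

Iteration 1:
  c_1 = (-0.060000 + 1.120000)/2 = 0.530000
  f(c_1) = f(0.530000) = 0.581907
  f(a) × f(c) ≥ 0, new interval: [0.530000, 1.120000]
Iteration 2:
  c_2 = (0.530000 + 1.120000)/2 = 0.825000
  f(c_2) = f(0.825000) = -0.002068
  f(a) × f(c) < 0, new interval: [0.530000, 0.825000]

After 2 iteration(s), the approximation is c_2 = 0.825000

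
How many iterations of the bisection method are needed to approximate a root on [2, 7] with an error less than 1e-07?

We need (b-a)/2^n ≤ 1e-07
(7 - 2)/2^n ≤ 1e-07
5/2^n ≤ 1e-07
2^n ≥ 50000000
n ≥ log₂(50000000) = 25.58
n ≥ 26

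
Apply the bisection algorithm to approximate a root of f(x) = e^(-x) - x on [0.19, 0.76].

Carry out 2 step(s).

f(x) = e^(-x) - x
Initial interval: [0.19, 0.76]

Iteration 1:
  c_1 = (0.190000 + 0.760000)/2 = 0.475000
  f(c_1) = f(0.475000) = 0.146885
  f(a) × f(c) ≥ 0, new interval: [0.475000, 0.760000]
Iteration 2:
  c_2 = (0.475000 + 0.760000)/2 = 0.617500
  f(c_2) = f(0.617500) = -0.078209
  f(a) × f(c) < 0, new interval: [0.475000, 0.617500]

After 2 iteration(s), the approximation is c_2 = 0.617500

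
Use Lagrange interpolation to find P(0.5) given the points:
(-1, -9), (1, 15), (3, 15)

Lagrange interpolation formula:
P(x) = Σ yᵢ × Lᵢ(x)
where Lᵢ(x) = Π_{j≠i} (x - xⱼ)/(xᵢ - xⱼ)

L_0(0.5) = (0.5 - 1)/(-1 - 1) × (0.5 - 3)/(-1 - 3) = 0.156250
L_1(0.5) = (0.5 - (-1))/(1 - (-1)) × (0.5 - 3)/(1 - 3) = 0.937500
L_2(0.5) = (0.5 - (-1))/(3 - (-1)) × (0.5 - 1)/(3 - 1) = -0.093750

P(0.5) = (-9)×L_0(0.5) + 15×L_1(0.5) + 15×L_2(0.5)
P(0.5) = 11.250000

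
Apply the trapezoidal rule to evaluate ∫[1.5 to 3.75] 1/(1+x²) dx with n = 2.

f(x) = 1/(1+x²)
a = 1.5, b = 3.75, n = 2
h = (b - a)/n = 1.125000

Trapezoidal rule: (h/2)[f(x₀) + 2f(x₁) + 2f(x₂) + ... + f(xₙ)]

x_0 = 1.5000, f(x_0) = 0.307692, coefficient = 1
x_1 = 2.6250, f(x_1) = 0.126733, coefficient = 2
x_2 = 3.7500, f(x_2) = 0.066390, coefficient = 1

I ≈ (1.125000/2) × 0.627548 = 0.352996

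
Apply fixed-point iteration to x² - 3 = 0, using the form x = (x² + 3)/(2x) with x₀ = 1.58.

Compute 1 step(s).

Equation: x² - 3 = 0
Fixed-point form: x = (x² + 3)/(2x)
x₀ = 1.58

x_1 = g(1.580000) = 1.739367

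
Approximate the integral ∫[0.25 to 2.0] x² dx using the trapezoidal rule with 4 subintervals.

f(x) = x²
a = 0.25, b = 2.0, n = 4
h = (b - a)/n = 0.437500

Trapezoidal rule: (h/2)[f(x₀) + 2f(x₁) + 2f(x₂) + ... + f(xₙ)]

x_0 = 0.2500, f(x_0) = 0.062500, coefficient = 1
x_1 = 0.6875, f(x_1) = 0.472656, coefficient = 2
x_2 = 1.1250, f(x_2) = 1.265625, coefficient = 2
x_3 = 1.5625, f(x_3) = 2.441406, coefficient = 2
x_4 = 2.0000, f(x_4) = 4.000000, coefficient = 1

I ≈ (0.437500/2) × 12.421875 = 2.717285
Exact value: 2.661458
Error: 0.055827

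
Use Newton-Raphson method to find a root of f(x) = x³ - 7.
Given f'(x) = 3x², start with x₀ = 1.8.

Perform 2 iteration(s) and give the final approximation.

f(x) = x³ - 7
f'(x) = 3x²
x₀ = 1.8

Newton-Raphson formula: x_{n+1} = x_n - f(x_n)/f'(x_n)

Iteration 1:
  f(1.800000) = -1.168000
  f'(1.800000) = 9.720000
  x_1 = 1.800000 - (-1.168000)/9.720000 = 1.920165
Iteration 2:
  f(1.920165) = 0.079709
  f'(1.920165) = 11.061096
  x_2 = 1.920165 - 0.079709/11.061096 = 1.912958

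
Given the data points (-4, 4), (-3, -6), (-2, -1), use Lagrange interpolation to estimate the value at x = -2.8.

Lagrange interpolation formula:
P(x) = Σ yᵢ × Lᵢ(x)
where Lᵢ(x) = Π_{j≠i} (x - xⱼ)/(xᵢ - xⱼ)

L_0(-2.8) = (-2.8 - (-3))/(-4 - (-3)) × (-2.8 - (-2))/(-4 - (-2)) = -0.080000
L_1(-2.8) = (-2.8 - (-4))/(-3 - (-4)) × (-2.8 - (-2))/(-3 - (-2)) = 0.960000
L_2(-2.8) = (-2.8 - (-4))/(-2 - (-4)) × (-2.8 - (-3))/(-2 - (-3)) = 0.120000

P(-2.8) = 4×L_0(-2.8) + (-6)×L_1(-2.8) + (-1)×L_2(-2.8)
P(-2.8) = -6.200000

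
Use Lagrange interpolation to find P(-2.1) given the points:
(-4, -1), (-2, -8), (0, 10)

Lagrange interpolation formula:
P(x) = Σ yᵢ × Lᵢ(x)
where Lᵢ(x) = Π_{j≠i} (x - xⱼ)/(xᵢ - xⱼ)

L_0(-2.1) = (-2.1 - (-2))/(-4 - (-2)) × (-2.1 - 0)/(-4 - 0) = 0.026250
L_1(-2.1) = (-2.1 - (-4))/(-2 - (-4)) × (-2.1 - 0)/(-2 - 0) = 0.997500
L_2(-2.1) = (-2.1 - (-4))/(0 - (-4)) × (-2.1 - (-2))/(0 - (-2)) = -0.023750

P(-2.1) = (-1)×L_0(-2.1) + (-8)×L_1(-2.1) + 10×L_2(-2.1)
P(-2.1) = -8.243750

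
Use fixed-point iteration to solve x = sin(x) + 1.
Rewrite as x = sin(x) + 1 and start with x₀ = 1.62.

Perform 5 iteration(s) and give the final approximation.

Equation: x = sin(x) + 1
Fixed-point form: x = sin(x) + 1
x₀ = 1.62

x_1 = g(1.620000) = 1.998790
x_2 = g(1.998790) = 1.909800
x_3 = g(1.909800) = 1.943086
x_4 = g(1.943086) = 1.931497
x_5 = g(1.931497) = 1.935650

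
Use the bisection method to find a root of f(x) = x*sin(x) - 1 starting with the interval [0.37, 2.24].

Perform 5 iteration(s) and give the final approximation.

f(x) = x*sin(x) - 1
Initial interval: [0.37, 2.24]

Iteration 1:
  c_1 = (0.370000 + 2.240000)/2 = 1.305000
  f(c_1) = f(1.305000) = 0.259173
  f(a) × f(c) < 0, new interval: [0.370000, 1.305000]
Iteration 2:
  c_2 = (0.370000 + 1.305000)/2 = 0.837500
  f(c_2) = f(0.837500) = -0.377761
  f(a) × f(c) ≥ 0, new interval: [0.837500, 1.305000]
Iteration 3:
  c_3 = (0.837500 + 1.305000)/2 = 1.071250
  f(c_3) = f(1.071250) = -0.059657
  f(a) × f(c) ≥ 0, new interval: [1.071250, 1.305000]
Iteration 4:
  c_4 = (1.071250 + 1.305000)/2 = 1.188125
  f(c_4) = f(1.188125) = 0.102188
  f(a) × f(c) < 0, new interval: [1.071250, 1.188125]
Iteration 5:
  c_5 = (1.071250 + 1.188125)/2 = 1.129688
  f(c_5) = f(1.129688) = 0.021552
  f(a) × f(c) < 0, new interval: [1.071250, 1.129688]

After 5 iteration(s), the approximation is c_5 = 1.129688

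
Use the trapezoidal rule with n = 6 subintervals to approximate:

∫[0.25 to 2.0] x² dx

f(x) = x²
a = 0.25, b = 2.0, n = 6
h = (b - a)/n = 0.291667

Trapezoidal rule: (h/2)[f(x₀) + 2f(x₁) + 2f(x₂) + ... + f(xₙ)]

x_0 = 0.2500, f(x_0) = 0.062500, coefficient = 1
x_1 = 0.5417, f(x_1) = 0.293403, coefficient = 2
x_2 = 0.8333, f(x_2) = 0.694444, coefficient = 2
x_3 = 1.1250, f(x_3) = 1.265625, coefficient = 2
x_4 = 1.4167, f(x_4) = 2.006944, coefficient = 2
x_5 = 1.7083, f(x_5) = 2.918403, coefficient = 2
x_6 = 2.0000, f(x_6) = 4.000000, coefficient = 1

I ≈ (0.291667/2) × 18.420139 = 2.686270
Exact value: 2.661458
Error: 0.024812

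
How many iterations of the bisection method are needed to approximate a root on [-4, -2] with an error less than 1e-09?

We need (b-a)/2^n ≤ 1e-09
(-2 - (-4))/2^n ≤ 1e-09
2/2^n ≤ 1e-09
2^n ≥ 2000000000
n ≥ log₂(2000000000) = 30.90
n ≥ 31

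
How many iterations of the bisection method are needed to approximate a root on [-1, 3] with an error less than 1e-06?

We need (b-a)/2^n ≤ 1e-06
(3 - (-1))/2^n ≤ 1e-06
4/2^n ≤ 1e-06
2^n ≥ 4000000
n ≥ log₂(4000000) = 21.93
n ≥ 22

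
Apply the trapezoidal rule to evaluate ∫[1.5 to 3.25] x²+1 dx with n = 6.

f(x) = x²+1
a = 1.5, b = 3.25, n = 6
h = (b - a)/n = 0.291667

Trapezoidal rule: (h/2)[f(x₀) + 2f(x₁) + 2f(x₂) + ... + f(xₙ)]

x_0 = 1.5000, f(x_0) = 3.250000, coefficient = 1
x_1 = 1.7917, f(x_1) = 4.210069, coefficient = 2
x_2 = 2.0833, f(x_2) = 5.340278, coefficient = 2
x_3 = 2.3750, f(x_3) = 6.640625, coefficient = 2
x_4 = 2.6667, f(x_4) = 8.111111, coefficient = 2
x_5 = 2.9583, f(x_5) = 9.751736, coefficient = 2
x_6 = 3.2500, f(x_6) = 11.562500, coefficient = 1

I ≈ (0.291667/2) × 82.920139 = 12.092520
Exact value: 12.067708
Error: 0.024812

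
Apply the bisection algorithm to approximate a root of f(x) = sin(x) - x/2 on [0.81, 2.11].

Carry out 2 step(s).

f(x) = sin(x) - x/2
Initial interval: [0.81, 2.11]

Iteration 1:
  c_1 = (0.810000 + 2.110000)/2 = 1.460000
  f(c_1) = f(1.460000) = 0.263868
  f(a) × f(c) ≥ 0, new interval: [1.460000, 2.110000]
Iteration 2:
  c_2 = (1.460000 + 2.110000)/2 = 1.785000
  f(c_2) = f(1.785000) = 0.084646
  f(a) × f(c) ≥ 0, new interval: [1.785000, 2.110000]

After 2 iteration(s), the approximation is c_2 = 1.785000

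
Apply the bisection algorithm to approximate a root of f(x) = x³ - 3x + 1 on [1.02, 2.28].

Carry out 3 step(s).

f(x) = x³ - 3x + 1
Initial interval: [1.02, 2.28]

Iteration 1:
  c_1 = (1.020000 + 2.280000)/2 = 1.650000
  f(c_1) = f(1.650000) = 0.542125
  f(a) × f(c) < 0, new interval: [1.020000, 1.650000]
Iteration 2:
  c_2 = (1.020000 + 1.650000)/2 = 1.335000
  f(c_2) = f(1.335000) = -0.625730
  f(a) × f(c) ≥ 0, new interval: [1.335000, 1.650000]
Iteration 3:
  c_3 = (1.335000 + 1.650000)/2 = 1.492500
  f(c_3) = f(1.492500) = -0.152872
  f(a) × f(c) ≥ 0, new interval: [1.492500, 1.650000]

After 3 iteration(s), the approximation is c_3 = 1.492500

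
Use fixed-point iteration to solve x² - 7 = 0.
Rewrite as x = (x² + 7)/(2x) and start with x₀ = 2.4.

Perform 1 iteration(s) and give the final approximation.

Equation: x² - 7 = 0
Fixed-point form: x = (x² + 7)/(2x)
x₀ = 2.4

x_1 = g(2.400000) = 2.658333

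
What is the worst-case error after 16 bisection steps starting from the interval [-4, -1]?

Bisection error bound: |error| ≤ (b-a)/2^n
|error| ≤ (-1 - (-4))/2^16 = 3/2^16
|error| ≤ 0.0000457764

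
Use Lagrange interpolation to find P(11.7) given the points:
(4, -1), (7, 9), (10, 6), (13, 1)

Lagrange interpolation formula:
P(x) = Σ yᵢ × Lᵢ(x)
where Lᵢ(x) = Π_{j≠i} (x - xⱼ)/(xᵢ - xⱼ)

L_0(11.7) = (11.7 - 7)/(4 - 7) × (11.7 - 10)/(4 - 10) × (11.7 - 13)/(4 - 13) = 0.064117
L_1(11.7) = (11.7 - 4)/(7 - 4) × (11.7 - 10)/(7 - 10) × (11.7 - 13)/(7 - 13) = -0.315130
L_2(11.7) = (11.7 - 4)/(10 - 4) × (11.7 - 7)/(10 - 7) × (11.7 - 13)/(10 - 13) = 0.871241
L_3(11.7) = (11.7 - 4)/(13 - 4) × (11.7 - 7)/(13 - 7) × (11.7 - 10)/(13 - 10) = 0.379772

P(11.7) = (-1)×L_0(11.7) + 9×L_1(11.7) + 6×L_2(11.7) + 1×L_3(11.7)
P(11.7) = 2.706932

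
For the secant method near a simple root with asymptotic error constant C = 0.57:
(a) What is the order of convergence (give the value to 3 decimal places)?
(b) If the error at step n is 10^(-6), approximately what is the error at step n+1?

(a) Secant method has superlinear convergence with order φ = (1+√5)/2 ≈ 1.618.
    This means |e_{n+1}| ≈ C|e_n|^1.618.

(b) With |e_n| = 10^(-6) and C = 0.57:
    |e_{n+1}| ≈ 0.57 × (10^(-6))^1.618 = 0.57 × 10^(-9.71)

(a) ≈ 1.618 (golden ratio); (b) |e_{n+1}| ≈ 1.116e-10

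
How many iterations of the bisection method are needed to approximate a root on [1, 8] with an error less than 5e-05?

We need (b-a)/2^n ≤ 5e-05
(8 - 1)/2^n ≤ 5e-05
7/2^n ≤ 5e-05
2^n ≥ 140000
n ≥ log₂(140000) = 17.10
n ≥ 18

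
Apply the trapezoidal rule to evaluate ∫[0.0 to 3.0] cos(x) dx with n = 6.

f(x) = cos(x)
a = 0.0, b = 3.0, n = 6
h = (b - a)/n = 0.500000

Trapezoidal rule: (h/2)[f(x₀) + 2f(x₁) + 2f(x₂) + ... + f(xₙ)]

x_0 = 0.0000, f(x_0) = 1.000000, coefficient = 1
x_1 = 0.5000, f(x_1) = 0.877583, coefficient = 2
x_2 = 1.0000, f(x_2) = 0.540302, coefficient = 2
x_3 = 1.5000, f(x_3) = 0.070737, coefficient = 2
x_4 = 2.0000, f(x_4) = -0.416147, coefficient = 2
x_5 = 2.5000, f(x_5) = -0.801144, coefficient = 2
x_6 = 3.0000, f(x_6) = -0.989992, coefficient = 1

I ≈ (0.500000/2) × 0.552671 = 0.138168
Exact value: 0.141120
Error: 0.002952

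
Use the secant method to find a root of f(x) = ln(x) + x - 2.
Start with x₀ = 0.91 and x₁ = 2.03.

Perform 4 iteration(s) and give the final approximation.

f(x) = ln(x) + x - 2
x₀ = 0.91, x₁ = 2.03

Secant formula: x_{n+1} = x_n - f(x_n)(x_n - x_{n-1})/(f(x_n) - f(x_{n-1}))

Iteration 1:
  f(0.910000) = -1.184311
  f(2.030000) = 0.738036
  x_2 = 2.030000 - 0.738036×(2.030000 - 0.910000)/(0.738036 - (-1.184311))
       = 1.600005
Iteration 2:
  f(2.030000) = 0.738036
  f(1.600005) = 0.070011
  x_3 = 1.600005 - 0.070011×(1.600005 - 2.030000)/(0.070011 - 0.738036)
       = 1.554940
Iteration 3:
  f(1.600005) = 0.070011
  f(1.554940) = -0.003624
  x_4 = 1.554940 - (-0.003624)×(1.554940 - 1.600005)/(-0.003624 - 0.070011)
       = 1.557157
Iteration 4:
  f(1.554940) = -0.003624
  f(1.557157) = 0.000019
  x_5 = 1.557157 - 0.000019×(1.557157 - 1.554940)/(0.000019 - (-0.003624))
       = 1.557146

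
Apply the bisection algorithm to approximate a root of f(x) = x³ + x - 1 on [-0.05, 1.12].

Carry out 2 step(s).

f(x) = x³ + x - 1
Initial interval: [-0.05, 1.12]

Iteration 1:
  c_1 = (-0.050000 + 1.120000)/2 = 0.535000
  f(c_1) = f(0.535000) = -0.311870
  f(a) × f(c) ≥ 0, new interval: [0.535000, 1.120000]
Iteration 2:
  c_2 = (0.535000 + 1.120000)/2 = 0.827500
  f(c_2) = f(0.827500) = 0.394136
  f(a) × f(c) < 0, new interval: [0.535000, 0.827500]

After 2 iteration(s), the approximation is c_2 = 0.827500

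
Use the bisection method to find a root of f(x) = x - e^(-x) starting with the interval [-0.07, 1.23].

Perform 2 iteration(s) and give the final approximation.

f(x) = x - e^(-x)
Initial interval: [-0.07, 1.23]

Iteration 1:
  c_1 = (-0.070000 + 1.230000)/2 = 0.580000
  f(c_1) = f(0.580000) = 0.020102
  f(a) × f(c) < 0, new interval: [-0.070000, 0.580000]
Iteration 2:
  c_2 = (-0.070000 + 0.580000)/2 = 0.255000
  f(c_2) = f(0.255000) = -0.519916
  f(a) × f(c) ≥ 0, new interval: [0.255000, 0.580000]

After 2 iteration(s), the approximation is c_2 = 0.255000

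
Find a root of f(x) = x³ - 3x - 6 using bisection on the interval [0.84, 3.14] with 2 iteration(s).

f(x) = x³ - 3x - 6
Initial interval: [0.84, 3.14]

Iteration 1:
  c_1 = (0.840000 + 3.140000)/2 = 1.990000
  f(c_1) = f(1.990000) = -4.089401
  f(a) × f(c) ≥ 0, new interval: [1.990000, 3.140000]
Iteration 2:
  c_2 = (1.990000 + 3.140000)/2 = 2.565000
  f(c_2) = f(2.565000) = 3.180712
  f(a) × f(c) < 0, new interval: [1.990000, 2.565000]

After 2 iteration(s), the approximation is c_2 = 2.565000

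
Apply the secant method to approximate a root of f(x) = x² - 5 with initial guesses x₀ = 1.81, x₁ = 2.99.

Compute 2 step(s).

f(x) = x² - 5
x₀ = 1.81, x₁ = 2.99

Secant formula: x_{n+1} = x_n - f(x_n)(x_n - x_{n-1})/(f(x_n) - f(x_{n-1}))

Iteration 1:
  f(1.810000) = -1.723900
  f(2.990000) = 3.940100
  x_2 = 2.990000 - 3.940100×(2.990000 - 1.810000)/(3.940100 - (-1.723900))
       = 2.169146
Iteration 2:
  f(2.990000) = 3.940100
  f(2.169146) = -0.294806
  x_3 = 2.169146 - (-0.294806)×(2.169146 - 2.990000)/(-0.294806 - 3.940100)
       = 2.226288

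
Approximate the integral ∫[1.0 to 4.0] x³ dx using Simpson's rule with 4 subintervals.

f(x) = x³
a = 1.0, b = 4.0, n = 4
h = (b - a)/n = 0.750000

Simpson's rule: (h/3)[f(x₀) + 4f(x₁) + 2f(x₂) + ... + f(xₙ)]

x_0 = 1.0000, f(x_0) = 1.000000, coefficient = 1
x_1 = 1.7500, f(x_1) = 5.359375, coefficient = 4
x_2 = 2.5000, f(x_2) = 15.625000, coefficient = 2
x_3 = 3.2500, f(x_3) = 34.328125, coefficient = 4
x_4 = 4.0000, f(x_4) = 64.000000, coefficient = 1

I ≈ (0.750000/3) × 255.000000 = 63.750000
Exact value: 63.750000
Error: 0.000000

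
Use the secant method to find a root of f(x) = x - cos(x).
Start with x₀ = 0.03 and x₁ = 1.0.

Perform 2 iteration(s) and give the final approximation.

f(x) = x - cos(x)
x₀ = 0.03, x₁ = 1.0

Secant formula: x_{n+1} = x_n - f(x_n)(x_n - x_{n-1})/(f(x_n) - f(x_{n-1}))

Iteration 1:
  f(0.030000) = -0.969550
  f(1.000000) = 0.459698
  x_2 = 1.000000 - 0.459698×(1.000000 - 0.030000)/(0.459698 - (-0.969550))
       = 0.688013
Iteration 2:
  f(1.000000) = 0.459698
  f(0.688013) = -0.084496
  x_3 = 0.688013 - (-0.084496)×(0.688013 - 1.000000)/(-0.084496 - 0.459698)
       = 0.736455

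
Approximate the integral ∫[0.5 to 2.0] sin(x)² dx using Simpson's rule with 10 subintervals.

f(x) = sin(x)²
a = 0.5, b = 2.0, n = 10
h = (b - a)/n = 0.150000

Simpson's rule: (h/3)[f(x₀) + 4f(x₁) + 2f(x₂) + ... + f(xₙ)]

x_0 = 0.5000, f(x_0) = 0.229849, coefficient = 1
x_1 = 0.6500, f(x_1) = 0.366251, coefficient = 4
x_2 = 0.8000, f(x_2) = 0.514600, coefficient = 2
x_3 = 0.9500, f(x_3) = 0.661645, coefficient = 4
x_4 = 1.1000, f(x_4) = 0.794251, coefficient = 2
x_5 = 1.2500, f(x_5) = 0.900572, coefficient = 4
x_6 = 1.4000, f(x_6) = 0.971111, coefficient = 2
x_7 = 1.5500, f(x_7) = 0.999568, coefficient = 4
x_8 = 1.7000, f(x_8) = 0.983399, coefficient = 2
x_9 = 1.8500, f(x_9) = 0.924050, coefficient = 4
x_10 = 2.0000, f(x_10) = 0.826822, coefficient = 1

I ≈ (0.150000/3) × 22.991731 = 1.149587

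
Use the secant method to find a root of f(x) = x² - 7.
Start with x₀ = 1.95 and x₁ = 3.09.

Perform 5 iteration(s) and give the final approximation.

f(x) = x² - 7
x₀ = 1.95, x₁ = 3.09

Secant formula: x_{n+1} = x_n - f(x_n)(x_n - x_{n-1})/(f(x_n) - f(x_{n-1}))

Iteration 1:
  f(1.950000) = -3.197500
  f(3.090000) = 2.548100
  x_2 = 3.090000 - 2.548100×(3.090000 - 1.950000)/(2.548100 - (-3.197500))
       = 2.584425
Iteration 2:
  f(3.090000) = 2.548100
  f(2.584425) = -0.320749
  x_3 = 2.584425 - (-0.320749)×(2.584425 - 3.090000)/(-0.320749 - 2.548100)
       = 2.640950
Iteration 3:
  f(2.584425) = -0.320749
  f(2.640950) = -0.025383
  x_4 = 2.640950 - (-0.025383)×(2.640950 - 2.584425)/(-0.025383 - (-0.320749))
       = 2.645808
Iteration 4:
  f(2.640950) = -0.025383
  f(2.645808) = 0.000298
  x_5 = 2.645808 - 0.000298×(2.645808 - 2.640950)/(0.000298 - (-0.025383))
       = 2.645751
Iteration 5:
  f(2.645808) = 0.000298
  f(2.645751) = 0.000000
  x_6 = 2.645751 - 0.000000×(2.645751 - 2.645808)/(0.000000 - 0.000298)
       = 2.645751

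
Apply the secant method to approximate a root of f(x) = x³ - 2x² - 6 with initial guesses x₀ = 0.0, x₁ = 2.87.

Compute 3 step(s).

f(x) = x³ - 2x² - 6
x₀ = 0.0, x₁ = 2.87

Secant formula: x_{n+1} = x_n - f(x_n)(x_n - x_{n-1})/(f(x_n) - f(x_{n-1}))

Iteration 1:
  f(0.000000) = -6.000000
  f(2.870000) = 1.166103
  x_2 = 2.870000 - 1.166103×(2.870000 - 0.000000)/(1.166103 - (-6.000000))
       = 2.402980
Iteration 2:
  f(2.870000) = 1.166103
  f(2.402980) = -3.673070
  x_3 = 2.402980 - (-3.673070)×(2.402980 - 2.870000)/(-3.673070 - 1.166103)
       = 2.757461
Iteration 3:
  f(2.402980) = -3.673070
  f(2.757461) = -0.240572
  x_4 = 2.757461 - (-0.240572)×(2.757461 - 2.402980)/(-0.240572 - (-3.673070))
       = 2.782306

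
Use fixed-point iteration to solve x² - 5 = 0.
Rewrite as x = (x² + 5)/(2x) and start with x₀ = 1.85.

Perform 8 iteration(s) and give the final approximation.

Equation: x² - 5 = 0
Fixed-point form: x = (x² + 5)/(2x)
x₀ = 1.85

x_1 = g(1.850000) = 2.276351
x_2 = g(2.276351) = 2.236424
x_3 = g(2.236424) = 2.236068
x_4 = g(2.236068) = 2.236068
x_5 = g(2.236068) = 2.236068
x_6 = g(2.236068) = 2.236068
x_7 = g(2.236068) = 2.236068
x_8 = g(2.236068) = 2.236068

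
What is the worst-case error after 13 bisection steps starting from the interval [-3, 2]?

Bisection error bound: |error| ≤ (b-a)/2^n
|error| ≤ (2 - (-3))/2^13 = 5/2^13
|error| ≤ 0.0006103516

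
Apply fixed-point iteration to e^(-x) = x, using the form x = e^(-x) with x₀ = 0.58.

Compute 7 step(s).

Equation: e^(-x) = x
Fixed-point form: x = e^(-x)
x₀ = 0.58

x_1 = g(0.580000) = 0.559898
x_2 = g(0.559898) = 0.571267
x_3 = g(0.571267) = 0.564809
x_4 = g(0.564809) = 0.568469
x_5 = g(0.568469) = 0.566392
x_6 = g(0.566392) = 0.567569
x_7 = g(0.567569) = 0.566902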